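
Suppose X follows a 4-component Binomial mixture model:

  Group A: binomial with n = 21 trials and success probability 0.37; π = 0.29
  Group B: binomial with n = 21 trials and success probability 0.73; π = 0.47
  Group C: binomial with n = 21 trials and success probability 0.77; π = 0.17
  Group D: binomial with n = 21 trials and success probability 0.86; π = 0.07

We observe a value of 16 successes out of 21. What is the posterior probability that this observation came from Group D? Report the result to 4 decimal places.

Apply Bayes' rule: the posterior for each component is proportional to its prior times its likelihood at x.
Binomial probabilities:
  f_A = 0.000249157
  f_B = 0.189901
  f_C = 0.200002
  f_D = 0.0979847
Unnormalised posteriors:
  π_A·f_A = 0.29 × 0.000249157 = 7.22556e-05
  π_B·f_B = 0.47 × 0.189901 = 0.0892536
  π_C·f_C = 0.17 × 0.200002 = 0.0340003
  π_D·f_D = 0.07 × 0.0979847 = 0.00685893
Denominator: 7.22556e-05 + 0.0892536 + 0.0340003 + 0.00685893 = 0.130185
Responsibility of Group D: 0.00685893 / 0.130185 ≈ 0.0527

0.0527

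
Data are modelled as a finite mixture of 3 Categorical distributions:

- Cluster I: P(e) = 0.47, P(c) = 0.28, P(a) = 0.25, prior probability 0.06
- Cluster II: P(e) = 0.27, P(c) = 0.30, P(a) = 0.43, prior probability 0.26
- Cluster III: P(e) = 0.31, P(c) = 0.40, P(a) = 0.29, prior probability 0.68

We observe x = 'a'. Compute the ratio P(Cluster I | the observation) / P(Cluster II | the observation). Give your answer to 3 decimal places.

Posterior odds = (P(Z=i) f_i(x)) / (P(Z=j) f_j(x)); the normalising sum cancels.
Categorical probabilities:
  L_I = 0.25
  L_II = 0.43
  L_III = 0.29
Odds = (0.06/0.26) × (0.25/0.43) = 0.230769 × 0.581395 ≈ 0.134

0.134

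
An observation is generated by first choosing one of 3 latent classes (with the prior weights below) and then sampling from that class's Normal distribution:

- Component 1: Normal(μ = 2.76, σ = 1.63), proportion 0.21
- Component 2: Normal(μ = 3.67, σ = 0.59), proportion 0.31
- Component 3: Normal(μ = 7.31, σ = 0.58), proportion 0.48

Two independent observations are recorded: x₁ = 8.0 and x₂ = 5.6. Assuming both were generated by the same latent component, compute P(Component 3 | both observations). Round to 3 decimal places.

Apply Bayes' rule: the posterior for each component is proportional to its prior times its likelihood at x.
Since both observations come from the same component, the likelihood for component k is f_k(x₁)·f_k(x₂).
  p_1 = [0.00139516] × [0.0536444] = 7.48428e-05
  p_2 = [1.36258e-12] × [0.00320951] = 4.37321e-15
  p_3 = [0.338967] × [0.00891182] = 0.00302082
Unnormalised posteriors:
  P(Z=1)·p_1 = 0.21 × 7.48428e-05 = 1.5717e-05
  P(Z=2)·p_2 = 0.31 × 4.37321e-15 = 1.3557e-15
  P(Z=3)·p_3 = 0.48 × 0.00302082 = 0.00144999
Normaliser: 1.5717e-05 + 1.3557e-15 + 0.00144999 = 0.00146571
P(Component 3 | x) ≈ 0.989

0.989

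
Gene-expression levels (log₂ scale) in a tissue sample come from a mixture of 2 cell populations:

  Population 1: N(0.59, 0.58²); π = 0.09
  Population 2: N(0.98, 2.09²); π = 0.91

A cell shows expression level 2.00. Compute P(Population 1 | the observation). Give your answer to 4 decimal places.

0.0205

By Bayes' theorem, P(k | x) = π_k f_k(x) / Σ_j π_j f_j(x).
Component likelihoods at x = 2.00:
  f_1 = (1/(0.58·√(2π)))·exp(−(2.00−0.59)²/(2·0.58²)) = 0.687832·exp(-2.95496) = 0.0358226
  f_2 = (1/(2.09·√(2π)))·exp(−(2.00−0.98)²/(2·2.09²)) = 0.190881·exp(-0.11909) = 0.169451
Multiply by the mixture weights:
  π_1·f_1 = 0.09 × 0.0358226 = 0.00322404
  π_2·f_2 = 0.91 × 0.169451 = 0.1542
Denominator: 0.00322404 + 0.1542 = 0.157424
So the posterior for Population 1 is 0.00322404 / 0.157424 ≈ 0.0205.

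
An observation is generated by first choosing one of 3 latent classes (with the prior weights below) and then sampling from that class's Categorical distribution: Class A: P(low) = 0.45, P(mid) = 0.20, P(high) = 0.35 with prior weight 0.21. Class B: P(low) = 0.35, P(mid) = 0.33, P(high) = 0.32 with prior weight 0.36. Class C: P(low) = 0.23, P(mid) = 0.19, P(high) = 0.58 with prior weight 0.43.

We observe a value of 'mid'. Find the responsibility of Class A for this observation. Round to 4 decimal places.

Posterior ∝ prior × likelihood, so P(k | x) ∝ w_k f_k(x); normalise over all components.
Evaluate each component's likelihood at the observed value:
  f_A = 0.2
  f_B = 0.33
  f_C = 0.19
Multiply by the mixture weights:
  w_A·f_A = 0.21 × 0.2 = 0.042
  w_B·f_B = 0.36 × 0.33 = 0.1188
  w_C·f_C = 0.43 × 0.19 = 0.0817
Evidence: 0.042 + 0.1188 + 0.0817 = 0.2425
P(Class A | data) = 0.042 / 0.2425 ≈ 0.1732

0.1732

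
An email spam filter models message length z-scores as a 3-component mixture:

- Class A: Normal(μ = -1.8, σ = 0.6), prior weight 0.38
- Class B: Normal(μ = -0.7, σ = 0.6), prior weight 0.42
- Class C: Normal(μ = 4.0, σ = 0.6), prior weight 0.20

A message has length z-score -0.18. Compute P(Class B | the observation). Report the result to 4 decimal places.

0.9667

P(component k | x) = π_k·f_k(x) / marginal(x), where marginal(x) = Σ_j π_j·f_j(x).
Evaluate each component's likelihood at the observed value:
  L_A = 0.0173682
  L_B = 0.456727
  L_C = 1.92149e-11
Prior × likelihood for each component:
  π_A·L_A = 0.38 × 0.0173682 = 0.00659993
  π_B·L_B = 0.42 × 0.456727 = 0.191826
  π_C·L_C = 0.20 × 1.92149e-11 = 3.84298e-12
Denominator: 0.00659993 + 0.191826 + 3.84298e-12 = 0.198425
P(Class B | x) = 0.191826 / 0.198425 ≈ 0.9667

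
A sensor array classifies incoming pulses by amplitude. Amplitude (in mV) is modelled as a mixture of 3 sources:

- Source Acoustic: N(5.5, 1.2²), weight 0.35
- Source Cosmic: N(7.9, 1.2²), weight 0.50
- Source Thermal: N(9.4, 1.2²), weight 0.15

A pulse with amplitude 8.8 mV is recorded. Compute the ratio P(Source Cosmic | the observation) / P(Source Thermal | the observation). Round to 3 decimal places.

Since P(k|x) ∝ π_k f_k(x), the posterior odds are π_i f_i(x) / (π_j f_j(x)).
Component likelihoods at x = 8.8 mV:
  p_Acoustic = (1/(1.2·√(2π)))·exp(−(8.8−5.5)²/(2·1.2²)) = 0.332452·exp(-3.78125) = 0.00757797
  p_Cosmic = (1/(1.2·√(2π)))·exp(−(8.8−7.9)²/(2·1.2²)) = 0.332452·exp(-0.28125) = 0.250948
  p_Thermal = (1/(1.2·√(2π)))·exp(−(8.8−9.4)²/(2·1.2²)) = 0.332452·exp(-0.12500) = 0.293388
0.125474 / 0.0440082 ≈ 2.851

2.851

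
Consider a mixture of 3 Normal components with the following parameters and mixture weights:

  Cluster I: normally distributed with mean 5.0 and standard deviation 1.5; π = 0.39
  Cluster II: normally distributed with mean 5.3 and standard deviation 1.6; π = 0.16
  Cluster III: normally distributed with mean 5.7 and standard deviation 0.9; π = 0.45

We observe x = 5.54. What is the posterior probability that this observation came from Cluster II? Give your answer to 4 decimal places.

0.1185

By Bayes' theorem, P(k | x) = w_k f_k(x) / Σ_j w_j f_j(x).
Component likelihoods at x = 5.54:
  f_I = (1/(1.5·√(2π)))·exp(−(5.54−5.0)²/(2·1.5²)) = 0.265962·exp(-0.06480) = 0.249274
  f_II = (1/(1.6·√(2π)))·exp(−(5.54−5.3)²/(2·1.6²)) = 0.249339·exp(-0.01125) = 0.24655
  f_III = (1/(0.9·√(2π)))·exp(−(5.54−5.7)²/(2·0.9²)) = 0.443269·exp(-0.01580) = 0.43632
Multiply by the mixture weights:
  w_I·f_I = 0.39 × 0.249274 = 0.0972168
  w_II·f_II = 0.16 × 0.24655 = 0.0394479
  w_III·f_III = 0.45 × 0.43632 = 0.196344
Evidence: 0.0972168 + 0.0394479 + 0.196344 = 0.333008
P(Cluster II | x) ≈ 0.1185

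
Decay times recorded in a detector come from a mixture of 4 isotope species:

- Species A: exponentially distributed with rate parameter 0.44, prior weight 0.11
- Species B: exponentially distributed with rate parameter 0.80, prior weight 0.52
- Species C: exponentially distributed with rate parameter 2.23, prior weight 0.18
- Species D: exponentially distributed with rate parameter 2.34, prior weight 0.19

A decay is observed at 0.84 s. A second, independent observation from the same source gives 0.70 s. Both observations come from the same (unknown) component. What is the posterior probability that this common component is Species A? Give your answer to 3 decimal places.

0.066

Posterior ∝ prior × likelihood, so P(k | x) ∝ w_k f_k(x); normalise over all components.
Since both observations come from the same component, the likelihood for component k is f_k(x₁)·f_k(x₂).
  L_A = [0.304045] × [0.323363] = 0.0983167
  L_B = [0.408549] × [0.456967] = 0.186693
  L_C = [0.342598] × [0.468135] = 0.160382
  L_D = [0.327768] × [0.454822] = 0.149076
Multiply by the mixture weights:
  w_A·L_A = 0.11 × 0.0983167 = 0.0108148
  w_B·L_B = 0.52 × 0.186693 = 0.0970806
  w_C·L_C = 0.18 × 0.160382 = 0.0288688
  w_D·L_D = 0.19 × 0.149076 = 0.0283245
Evidence: 0.0108148 + 0.0970806 + 0.0288688 + 0.0283245 = 0.165089
Responsibility of Species A: 0.0108148 / 0.165089 ≈ 0.066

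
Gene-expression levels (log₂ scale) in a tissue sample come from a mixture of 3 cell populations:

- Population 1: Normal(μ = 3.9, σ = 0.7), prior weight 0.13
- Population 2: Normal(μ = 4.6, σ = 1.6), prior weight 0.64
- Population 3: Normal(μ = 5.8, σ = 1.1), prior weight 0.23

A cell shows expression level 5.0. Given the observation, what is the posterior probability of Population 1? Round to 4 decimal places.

0.0897

The responsibility of component k is π_k f_k(x) divided by Σ_j π_j f_j(x).
Normal densities:
  p_1 = (1/(0.7·√(2π)))·exp(−(5.0−3.9)²/(2·0.7²)) = 0.569918·exp(-1.23469) = 0.165803
  p_2 = (1/(1.6·√(2π)))·exp(−(5.0−4.6)²/(2·1.6²)) = 0.249339·exp(-0.03125) = 0.241668
  p_3 = (1/(1.1·√(2π)))·exp(−(5.0−5.8)²/(2·1.1²)) = 0.362675·exp(-0.26446) = 0.278396
Multiply by the mixture weights:
  π_1·p_1 = 0.13 × 0.165803 = 0.0215543
  π_2·p_2 = 0.64 × 0.241668 = 0.154667
  π_3·p_3 = 0.23 × 0.278396 = 0.064031
Denominator: 0.0215543 + 0.154667 + 0.064031 = 0.240253
P(Population 1 | x) ≈ 0.0897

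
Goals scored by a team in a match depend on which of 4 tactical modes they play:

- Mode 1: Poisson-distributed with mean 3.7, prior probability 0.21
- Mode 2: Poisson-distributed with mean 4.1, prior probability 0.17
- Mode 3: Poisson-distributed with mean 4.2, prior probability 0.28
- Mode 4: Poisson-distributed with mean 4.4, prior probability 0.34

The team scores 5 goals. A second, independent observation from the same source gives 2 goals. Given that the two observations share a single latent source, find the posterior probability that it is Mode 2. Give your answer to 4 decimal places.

Posterior ∝ prior × likelihood, so P(k | x) ∝ π_k f_k(x); normalise over all components.
Since both observations come from the same component, the likelihood for component k is f_k(x₁)·f_k(x₂).
  L_1 = [0.142869] × [0.169233] = 0.0241781
  L_2 = [0.160004] × [0.139293] = 0.0222875
  L_3 = [0.163316] × [0.132261] = 0.0216003
  L_4 = [0.168728] × [0.118845] = 0.0200524
Weight by the priors:
  π_1·L_1 = 0.21 × 0.0241781 = 0.0050774
  π_2·L_2 = 0.17 × 0.0222875 = 0.00378887
  π_3·L_3 = 0.28 × 0.0216003 = 0.00604809
  π_4·L_4 = 0.34 × 0.0200524 = 0.00681781
Sum: 0.0050774 + 0.00378887 + 0.00604809 + 0.00681781 = 0.0217322
Responsibility of Mode 2: 0.00378887 / 0.0217322 ≈ 0.1743

0.1743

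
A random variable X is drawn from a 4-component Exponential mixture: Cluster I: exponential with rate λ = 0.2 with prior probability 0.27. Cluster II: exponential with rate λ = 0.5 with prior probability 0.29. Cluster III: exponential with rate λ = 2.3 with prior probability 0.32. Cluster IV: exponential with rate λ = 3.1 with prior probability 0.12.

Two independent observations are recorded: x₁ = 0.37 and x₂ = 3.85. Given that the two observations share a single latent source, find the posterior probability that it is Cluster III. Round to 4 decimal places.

0.0076

Posterior ∝ prior × likelihood, so P(k | x) ∝ P(Z=k) f_k(x); normalise over all components.
Since both observations come from the same component, the likelihood for component k is f_k(x₁)·f_k(x₂).
  L_I = [0.2·e^(−0.2·0.37) = 0.2·e^(−0.0740) = 0.185734] × [0.0926026] = 0.0171995
  L_II = [0.5·e^(−0.5·0.37) = 0.5·e^(−0.1850) = 0.415552] × [0.0729379] = 0.0303095
  L_III = [2.3·e^(−2.3·0.37) = 2.3·e^(−0.8510) = 0.982072] × [0.000328133] = 0.00032225
  L_IV = [3.1·e^(−3.1·0.37) = 3.1·e^(−1.1470) = 0.984523] × [2.03262e-05] = 2.00117e-05
Unnormalised posteriors:
  P(Z=I)·L_I = 0.27 × 0.0171995 = 0.00464386
  P(Z=II)·L_II = 0.29 × 0.0303095 = 0.00878975
  P(Z=III)·L_III = 0.32 × 0.00032225 = 0.00010312
  P(Z=IV)·L_IV = 0.12 × 2.00117e-05 = 2.4014e-06
Sum: 0.00464386 + 0.00878975 + 0.00010312 + 2.4014e-06 = 0.0135391
Responsibility of Cluster III: 0.00010312 / 0.0135391 ≈ 0.0076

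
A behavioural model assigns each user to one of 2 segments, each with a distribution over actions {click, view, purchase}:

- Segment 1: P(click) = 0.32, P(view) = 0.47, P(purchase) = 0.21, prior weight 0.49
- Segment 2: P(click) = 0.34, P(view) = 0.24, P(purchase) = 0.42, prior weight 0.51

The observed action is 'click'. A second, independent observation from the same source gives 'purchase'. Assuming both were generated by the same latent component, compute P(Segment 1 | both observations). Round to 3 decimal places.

0.311

Posterior ∝ prior × likelihood, so P(k | x) ∝ P(Z=k) f_k(x); normalise over all components.
Since both observations come from the same component, the likelihood for component k is f_k(x₁)·f_k(x₂).
  p_1 = [P(click | comp) = 0.32] × [0.21] = 0.0672
  p_2 = [P(click | comp) = 0.34] × [0.42] = 0.1428
Multiply by the mixture weights:
  P(Z=1)·p_1 = 0.49 × 0.0672 = 0.032928
  P(Z=2)·p_2 = 0.51 × 0.1428 = 0.072828
Sum: 0.032928 + 0.072828 = 0.105756
P(Segment 1 | data) = 0.032928 / 0.105756 ≈ 0.311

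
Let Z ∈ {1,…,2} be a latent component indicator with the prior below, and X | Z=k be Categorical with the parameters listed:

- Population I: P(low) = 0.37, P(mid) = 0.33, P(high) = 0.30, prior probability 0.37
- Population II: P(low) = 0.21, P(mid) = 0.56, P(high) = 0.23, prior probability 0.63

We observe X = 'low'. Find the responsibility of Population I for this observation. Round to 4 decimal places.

P(component k | x) = P(Z=k)·f_k(x) / marginal(x), where marginal(x) = Σ_j P(Z=j)·f_j(x).
Component likelihoods at x = 'low':
  p_I = 0.37
  p_II = 0.21
Multiply by the mixture weights:
  P(Z=I)·p_I = 0.37 × 0.37 = 0.1369
  P(Z=II)·p_II = 0.63 × 0.21 = 0.1323
Sum: 0.1369 + 0.1323 = 0.2692
So the posterior for Population I is 0.1369 / 0.2692 ≈ 0.5085.

0.5085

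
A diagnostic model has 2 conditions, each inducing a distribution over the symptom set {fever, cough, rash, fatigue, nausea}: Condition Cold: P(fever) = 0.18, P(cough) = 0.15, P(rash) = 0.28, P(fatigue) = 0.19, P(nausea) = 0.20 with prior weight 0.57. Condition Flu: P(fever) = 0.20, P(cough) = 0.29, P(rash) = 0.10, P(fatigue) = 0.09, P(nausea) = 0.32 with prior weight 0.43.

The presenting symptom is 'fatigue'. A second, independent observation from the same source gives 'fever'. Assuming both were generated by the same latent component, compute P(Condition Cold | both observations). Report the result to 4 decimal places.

Apply Bayes' rule: the posterior for each component is proportional to its prior times its likelihood at x.
Since both observations come from the same component, the likelihood for component k is f_k(x₁)·f_k(x₂).
  L_Cold = [0.19] × [0.18] = 0.0342
  L_Flu = [0.09] × [0.2] = 0.018
Weight by the priors:
  π_Cold·L_Cold = 0.57 × 0.0342 = 0.019494
  π_Flu·L_Flu = 0.43 × 0.018 = 0.00774
Evidence: 0.019494 + 0.00774 = 0.027234
P(Condition Cold | data) = 0.019494 / 0.027234 ≈ 0.7158

0.7158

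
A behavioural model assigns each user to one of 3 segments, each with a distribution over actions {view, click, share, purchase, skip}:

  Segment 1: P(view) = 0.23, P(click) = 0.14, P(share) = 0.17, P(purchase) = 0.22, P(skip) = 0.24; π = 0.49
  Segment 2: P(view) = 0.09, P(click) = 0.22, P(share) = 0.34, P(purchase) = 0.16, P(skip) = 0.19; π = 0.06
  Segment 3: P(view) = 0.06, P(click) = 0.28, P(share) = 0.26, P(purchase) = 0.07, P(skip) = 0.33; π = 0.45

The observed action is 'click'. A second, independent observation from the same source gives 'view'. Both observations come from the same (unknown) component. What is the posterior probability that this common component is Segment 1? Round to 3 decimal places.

0.643

The responsibility of component k is P(Z=k) f_k(x) divided by Σ_j P(Z=j) f_j(x).
Since both observations come from the same component, the likelihood for component k is f_k(x₁)·f_k(x₂).
  f_1 = [P(click | comp) = 0.14] × [0.23] = 0.0322
  f_2 = [P(click | comp) = 0.22] × [0.09] = 0.0198
  f_3 = [P(click | comp) = 0.28] × [0.06] = 0.0168
Unnormalised posteriors:
  P(Z=1)·f_1 = 0.49 × 0.0322 = 0.015778
  P(Z=2)·f_2 = 0.06 × 0.0198 = 0.001188
  P(Z=3)·f_3 = 0.45 × 0.0168 = 0.00756
Marginal: 0.015778 + 0.001188 + 0.00756 = 0.024526
Responsibility of Segment 1: 0.015778 / 0.024526 ≈ 0.643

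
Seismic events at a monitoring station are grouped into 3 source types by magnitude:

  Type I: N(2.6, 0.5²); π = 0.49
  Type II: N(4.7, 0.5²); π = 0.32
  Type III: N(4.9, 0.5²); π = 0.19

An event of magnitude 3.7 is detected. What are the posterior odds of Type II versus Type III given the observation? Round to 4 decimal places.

4.0605

Only the two components matter; the odds are (w_i f_i(x)) / (w_j f_j(x)).
Evaluate each component's likelihood at the observed value:
  p_I = (1/(0.5·√(2π)))·exp(−(3.7−2.6)²/(2·0.5²)) = 0.797885·exp(-2.42000) = 0.0709492
  p_II = (1/(0.5·√(2π)))·exp(−(3.7−4.7)²/(2·0.5²)) = 0.797885·exp(-2.00000) = 0.107982
  p_III = (1/(0.5·√(2π)))·exp(−(3.7−4.9)²/(2·0.5²)) = 0.797885·exp(-2.88000) = 0.0447891
Odds = (0.32/0.19) × (0.107982/0.0447891) = 1.68421 × 2.4109 ≈ 4.0605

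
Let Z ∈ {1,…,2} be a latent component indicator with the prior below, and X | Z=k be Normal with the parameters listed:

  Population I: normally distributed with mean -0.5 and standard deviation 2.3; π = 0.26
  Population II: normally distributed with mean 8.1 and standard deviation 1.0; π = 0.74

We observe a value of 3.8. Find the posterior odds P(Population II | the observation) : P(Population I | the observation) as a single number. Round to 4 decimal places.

Since P(k|x) ∝ π_k f_k(x), the posterior odds are π_i f_i(x) / (π_j f_j(x)).
Component likelihoods at x = 3.8:
  L_I = (1/(2.3·√(2π)))·exp(−(3.8−-0.5)²/(2·2.3²)) = 0.173453·exp(-1.74764) = 0.0302129
  L_II = (1/(1.0·√(2π)))·exp(−(3.8−8.1)²/(2·1.0²)) = 0.398942·exp(-9.24500) = 3.85352e-05
Posterior odds = (π_II·L_II) / (π_I·L_I) = (0.74·3.85352e-05) / (0.26·0.0302129) = 2.8516e-05 / 0.00785537 ≈ 0.0036

0.0036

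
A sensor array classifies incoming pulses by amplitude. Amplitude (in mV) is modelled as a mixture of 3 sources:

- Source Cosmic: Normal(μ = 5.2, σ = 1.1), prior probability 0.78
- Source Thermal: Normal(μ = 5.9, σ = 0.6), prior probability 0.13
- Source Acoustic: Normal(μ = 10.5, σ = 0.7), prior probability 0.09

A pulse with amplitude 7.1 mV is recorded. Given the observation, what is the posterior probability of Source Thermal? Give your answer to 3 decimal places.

By Bayes' theorem, P(k | x) = π_k f_k(x) / Σ_j π_j f_j(x).
Evaluate each component's likelihood at the observed value:
  L_Cosmic = (1/(1.1·√(2π)))·exp(−(7.1−5.2)²/(2·1.1²)) = 0.362675·exp(-1.49174) = 0.0815952
  L_Thermal = (1/(0.6·√(2π)))·exp(−(7.1−5.9)²/(2·0.6²)) = 0.664904·exp(-2.00000) = 0.0899849
  L_Acoustic = (1/(0.7·√(2π)))·exp(−(7.1−10.5)²/(2·0.7²)) = 0.569918·exp(-11.79592) = 4.29447e-06
Weight by the priors:
  π_Cosmic·L_Cosmic = 0.78 × 0.0815952 = 0.0636443
  π_Thermal·L_Thermal = 0.13 × 0.0899849 = 0.011698
  π_Acoustic·L_Acoustic = 0.09 × 4.29447e-06 = 3.86502e-07
Sum: 0.0636443 + 0.011698 + 3.86502e-07 = 0.0753427
P(Source Thermal | the observation) ≈ 0.155

0.155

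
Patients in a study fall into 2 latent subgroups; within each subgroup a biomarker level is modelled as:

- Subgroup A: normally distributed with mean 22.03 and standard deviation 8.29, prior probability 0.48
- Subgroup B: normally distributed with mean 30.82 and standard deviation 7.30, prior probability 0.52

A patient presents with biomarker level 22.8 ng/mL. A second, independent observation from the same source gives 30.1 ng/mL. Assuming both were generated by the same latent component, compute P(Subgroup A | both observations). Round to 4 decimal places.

The responsibility of component k is w_k f_k(x) divided by Σ_j w_j f_j(x).
Since both observations come from the same component, the likelihood for component k is f_k(x₁)·f_k(x₂).
  f_A = [(1/(8.29·√(2π)))·exp(−(22.8−22.03)²/(2·8.29²)) = 0.048123·exp(-0.00431) = 0.0479162] × [0.0299627] = 0.0014357
  f_B = [(1/(7.30·√(2π)))·exp(−(22.8−30.82)²/(2·7.30²)) = 0.054650·exp(-0.60349) = 0.0298877] × [0.0543845] = 0.00162543
Unnormalised posteriors:
  w_A·f_A = 0.48 × 0.0014357 = 0.000689135
  w_B·f_B = 0.52 × 0.00162543 = 0.000845223
Denominator: 0.000689135 + 0.000845223 = 0.00153436
P(Subgroup A | x₁, x₂) = 0.000689135 / 0.00153436 ≈ 0.4491

0.4491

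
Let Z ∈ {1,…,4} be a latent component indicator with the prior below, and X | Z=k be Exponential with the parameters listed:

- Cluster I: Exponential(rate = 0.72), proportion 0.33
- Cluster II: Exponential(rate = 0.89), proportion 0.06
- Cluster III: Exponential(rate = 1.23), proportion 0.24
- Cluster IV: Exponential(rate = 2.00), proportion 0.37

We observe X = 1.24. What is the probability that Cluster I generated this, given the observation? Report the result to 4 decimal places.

Posterior ∝ prior × likelihood, so P(k | x) ∝ w_k f_k(x); normalise over all components.
Exponential densities:
  f_I = 0.294845
  f_II = 0.295191
  f_III = 0.26762
  f_IV = 0.167486
Prior × likelihood for each component:
  w_I·f_I = 0.33 × 0.294845 = 0.097299
  w_II·f_II = 0.06 × 0.295191 = 0.0177114
  w_III·f_III = 0.24 × 0.26762 = 0.0642289
  w_IV·f_IV = 0.37 × 0.167486 = 0.06197
Denominator: 0.097299 + 0.0177114 + 0.0642289 + 0.06197 = 0.241209
P(Cluster I | the observation) ≈ 0.4034

0.4034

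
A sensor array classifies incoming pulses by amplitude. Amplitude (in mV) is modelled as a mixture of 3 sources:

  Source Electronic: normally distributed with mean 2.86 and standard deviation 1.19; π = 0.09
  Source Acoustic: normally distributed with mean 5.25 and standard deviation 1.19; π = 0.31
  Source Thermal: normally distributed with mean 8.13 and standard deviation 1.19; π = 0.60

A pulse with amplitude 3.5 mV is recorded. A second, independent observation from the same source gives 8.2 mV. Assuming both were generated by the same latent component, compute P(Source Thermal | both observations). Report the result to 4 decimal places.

P(component k | x) = P(Z=k)·f_k(x) / marginal(x), where marginal(x) = Σ_j P(Z=j)·f_j(x).
Since both observations come from the same component, the likelihood for component k is f_k(x₁)·f_k(x₂).
  f_Electronic = [(1/(1.19·√(2π)))·exp(−(3.5−2.86)²/(2·1.19²)) = 0.335246·exp(-0.14462) = 0.290104] × [1.42145e-05] = 4.12369e-06
  f_Acoustic = [(1/(1.19·√(2π)))·exp(−(3.5−5.25)²/(2·1.19²)) = 0.335246·exp(-1.08131) = 0.113698] × [0.0155205] = 0.00176466
  f_Thermal = [(1/(1.19·√(2π)))·exp(−(3.5−8.13)²/(2·1.19²)) = 0.335246·exp(-7.56899) = 0.000173058] × [0.334666] = 5.79166e-05
Unnormalised posteriors:
  P(Z=Electronic)·f_Electronic = 0.09 × 4.12369e-06 = 3.71132e-07
  P(Z=Acoustic)·f_Acoustic = 0.31 × 0.00176466 = 0.000547044
  P(Z=Thermal)·f_Thermal = 0.60 × 5.79166e-05 = 3.475e-05
Denominator: 3.71132e-07 + 0.000547044 + 3.475e-05 = 0.000582165
Responsibility of Source Thermal: 3.475e-05 / 0.000582165 ≈ 0.0597

0.0597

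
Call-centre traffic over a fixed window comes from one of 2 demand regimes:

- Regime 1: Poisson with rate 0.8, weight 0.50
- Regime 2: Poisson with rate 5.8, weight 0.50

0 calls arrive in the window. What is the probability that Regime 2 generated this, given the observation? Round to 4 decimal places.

0.0067

By Bayes' theorem, P(k | x) = π_k f_k(x) / Σ_j π_j f_j(x).
Component likelihoods at x = 0 calls:
  f_1 = 0.449329
  f_2 = 0.00302755
Unnormalised posteriors:
  π_1·f_1 = 0.50 × 0.449329 = 0.224664
  π_2·f_2 = 0.50 × 0.00302755 = 0.00151378
Normaliser: 0.224664 + 0.00151378 = 0.226178
P(Regime 2 | the observation) ≈ 0.0067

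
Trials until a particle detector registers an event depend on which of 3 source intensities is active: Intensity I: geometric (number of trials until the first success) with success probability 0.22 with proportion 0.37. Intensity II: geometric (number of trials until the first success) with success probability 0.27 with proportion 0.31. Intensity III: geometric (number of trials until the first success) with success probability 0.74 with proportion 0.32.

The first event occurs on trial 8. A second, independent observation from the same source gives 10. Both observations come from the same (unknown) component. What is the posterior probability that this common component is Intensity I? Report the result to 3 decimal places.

0.696

The responsibility of component k is w_k f_k(x) divided by Σ_j w_j f_j(x).
Since both observations come from the same component, the likelihood for component k is f_k(x₁)·f_k(x₂).
  L_I = [0.0386443] × [0.0235112] = 0.000908571
  L_II = [0.029828] × [0.0158953] = 0.000474125
  L_III = [5.94354e-05] × [4.01783e-06] = 2.38801e-10
Prior × likelihood for each component:
  w_I·L_I = 0.37 × 0.000908571 = 0.000336171
  w_II·L_II = 0.31 × 0.000474125 = 0.000146979
  w_III·L_III = 0.32 × 2.38801e-10 = 7.64165e-11
Marginal: 0.000336171 + 0.000146979 + 7.64165e-11 = 0.00048315
P(Intensity I | x₁,x₂) ≈ 0.696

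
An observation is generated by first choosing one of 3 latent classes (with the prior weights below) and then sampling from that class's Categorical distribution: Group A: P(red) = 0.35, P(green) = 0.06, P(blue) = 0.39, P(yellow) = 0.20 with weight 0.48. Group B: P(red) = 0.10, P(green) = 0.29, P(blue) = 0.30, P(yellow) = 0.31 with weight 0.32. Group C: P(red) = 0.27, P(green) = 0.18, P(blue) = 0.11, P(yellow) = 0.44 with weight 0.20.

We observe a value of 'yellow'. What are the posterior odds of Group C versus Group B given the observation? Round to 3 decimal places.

Since P(k|x) ∝ P(Z=k) f_k(x), the posterior odds are P(Z=i) f_i(x) / (P(Z=j) f_j(x)).
Component likelihoods at x = 'yellow':
  p_A = P(yellow | comp) = 0.20
  p_B = P(yellow | comp) = 0.31
  p_C = P(yellow | comp) = 0.44
Odds = (0.20/0.32) × (0.44/0.31) = 0.625 × 1.41935 ≈ 0.887

0.887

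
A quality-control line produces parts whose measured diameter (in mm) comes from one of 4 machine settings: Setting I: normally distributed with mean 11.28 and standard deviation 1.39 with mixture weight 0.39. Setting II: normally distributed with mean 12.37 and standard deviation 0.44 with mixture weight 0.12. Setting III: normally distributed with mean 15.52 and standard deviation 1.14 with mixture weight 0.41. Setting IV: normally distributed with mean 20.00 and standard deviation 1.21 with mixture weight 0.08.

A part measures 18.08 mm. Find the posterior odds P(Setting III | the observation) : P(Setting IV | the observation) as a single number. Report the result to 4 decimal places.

Only the two components matter; the odds are (w_i f_i(x)) / (w_j f_j(x)).
Evaluate each component's likelihood at the observed value:
  f_I = (1/(1.39·√(2π)))·exp(−(18.08−11.28)²/(2·1.39²)) = 0.287009·exp(-11.96625) = 1.82397e-06
  f_II = (1/(0.44·√(2π)))·exp(−(18.08−12.37)²/(2·0.44²)) = 0.906687·exp(-84.20480) = 2.44217e-37
  f_III = (1/(1.14·√(2π)))·exp(−(18.08−15.52)²/(2·1.14²)) = 0.349949·exp(-2.52139) = 0.0281176
  f_IV = (1/(1.21·√(2π)))·exp(−(18.08−20.00)²/(2·1.21²)) = 0.329704·exp(-1.25893) = 0.0936221
Odds = (0.41/0.08) × (0.0281176/0.0936221) = 5.125 × 0.300331 ≈ 1.5392

1.5392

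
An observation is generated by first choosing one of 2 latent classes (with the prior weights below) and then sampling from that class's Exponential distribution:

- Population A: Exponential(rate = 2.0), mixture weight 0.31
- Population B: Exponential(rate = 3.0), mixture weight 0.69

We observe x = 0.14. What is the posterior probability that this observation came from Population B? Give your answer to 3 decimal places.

0.744

Apply Bayes' rule: the posterior for each component is proportional to its prior times its likelihood at x.
Exponential densities:
  p_A = 1.51157
  p_B = 1.97114
Multiply by the mixture weights:
  w_A·p_A = 0.31 × 1.51157 = 0.468586
  w_B·p_B = 0.69 × 1.97114 = 1.36009
Normaliser: 0.468586 + 1.36009 = 1.82867
P(Population B | 0.14) ≈ 0.744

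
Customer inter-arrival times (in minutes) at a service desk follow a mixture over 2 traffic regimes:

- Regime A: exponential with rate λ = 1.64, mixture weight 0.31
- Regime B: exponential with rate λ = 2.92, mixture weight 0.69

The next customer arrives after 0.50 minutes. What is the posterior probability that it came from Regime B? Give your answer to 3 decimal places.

0.676

P(component k | x) = π_k·f_k(x) / marginal(x), where marginal(x) = Σ_j π_j·f_j(x).
Component likelihoods at x = 0.50 minutes:
  f_A = 1.64·e^(−1.64·0.50) = 1.64·e^(−0.8200) = 0.722308
  f_B = 2.92·e^(−2.92·0.50) = 2.92·e^(−1.4600) = 0.67813
Unnormalised posteriors:
  π_A·f_A = 0.31 × 0.722308 = 0.223915
  π_B·f_B = 0.69 × 0.67813 = 0.46791
Marginal: 0.223915 + 0.46791 = 0.691825
Responsibility of Regime B: 0.46791 / 0.691825 ≈ 0.676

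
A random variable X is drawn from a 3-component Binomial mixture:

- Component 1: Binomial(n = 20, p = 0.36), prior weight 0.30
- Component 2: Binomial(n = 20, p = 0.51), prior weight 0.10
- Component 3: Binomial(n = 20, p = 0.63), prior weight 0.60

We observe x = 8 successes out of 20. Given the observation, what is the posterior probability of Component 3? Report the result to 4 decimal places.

P(component k | x) = P(Z=k)·f_k(x) / marginal(x), where marginal(x) = Σ_j P(Z=j)·f_j(x).
Evaluate each component's likelihood at the observed value:
  p_1 = 0.167821
  p_2 = 0.110454
  p_3 = 0.0205784
Multiply by the mixture weights:
  P(Z=1)·p_1 = 0.30 × 0.167821 = 0.0503464
  P(Z=2)·p_2 = 0.10 × 0.110454 = 0.0110454
  P(Z=3)·p_3 = 0.60 × 0.0205784 = 0.0123471
Marginal: 0.0503464 + 0.0110454 + 0.0123471 = 0.0737388
P(Component 3 | x) = 0.0123471 / 0.0737388 ≈ 0.1674

0.1674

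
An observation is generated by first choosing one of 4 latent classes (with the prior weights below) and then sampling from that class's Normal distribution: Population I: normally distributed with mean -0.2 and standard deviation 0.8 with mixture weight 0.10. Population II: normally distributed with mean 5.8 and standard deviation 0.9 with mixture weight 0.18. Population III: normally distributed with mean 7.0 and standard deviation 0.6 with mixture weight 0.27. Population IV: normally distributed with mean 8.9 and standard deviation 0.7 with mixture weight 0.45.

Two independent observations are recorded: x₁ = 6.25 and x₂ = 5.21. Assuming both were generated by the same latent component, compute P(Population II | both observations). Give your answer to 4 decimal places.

0.9753

Apply Bayes' rule: the posterior for each component is proportional to its prior times its likelihood at x.
Since both observations come from the same component, the likelihood for component k is f_k(x₁)·f_k(x₂).
  L_I = [(1/(0.8·√(2π)))·exp(−(6.25−-0.2)²/(2·0.8²)) = 0.498678·exp(-32.50195) = 3.82297e-15] × [5.8529e-11] = 2.23755e-25
  L_II = [(1/(0.9·√(2π)))·exp(−(6.25−5.8)²/(2·0.9²)) = 0.443269·exp(-0.12500) = 0.391184] × [0.357559] = 0.139871
  L_III = [(1/(0.6·√(2π)))·exp(−(6.25−7.0)²/(2·0.6²)) = 0.664904·exp(-0.78125) = 0.304415] × [0.00776405] = 0.00236349
  L_IV = [(1/(0.7·√(2π)))·exp(−(6.25−8.9)²/(2·0.7²)) = 0.569918·exp(-7.16582) = 0.000440289] × [5.26906e-07] = 2.31991e-10
Unnormalised posteriors:
  π_I·L_I = 0.10 × 2.23755e-25 = 2.23755e-26
  π_II·L_II = 0.18 × 0.139871 = 0.0251768
  π_III·L_III = 0.27 × 0.00236349 = 0.000638143
  π_IV·L_IV = 0.45 × 2.31991e-10 = 1.04396e-10
Normaliser: 2.23755e-26 + 0.0251768 + 0.000638143 + 1.04396e-10 = 0.025815
So the posterior for Population II is 0.0251768 / 0.025815 ≈ 0.9753.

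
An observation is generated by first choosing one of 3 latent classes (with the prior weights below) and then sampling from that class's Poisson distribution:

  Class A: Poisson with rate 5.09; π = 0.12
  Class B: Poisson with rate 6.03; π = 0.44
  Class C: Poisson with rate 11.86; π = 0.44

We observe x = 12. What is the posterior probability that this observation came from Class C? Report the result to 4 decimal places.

0.9002

The responsibility of component k is π_k f_k(x) divided by Σ_j π_j f_j(x).
Evaluate each component's likelihood at the observed value:
  p_A = e^(−5.09)·5.09^12/12! = 0.00388792
  p_B = e^(−6.03)·6.03^12/12! = 0.0116058
  p_C = e^(−11.86)·11.86^12/12! = 0.114274
Multiply by the mixture weights:
  π_A·p_A = 0.12 × 0.00388792 = 0.000466551
  π_B·p_B = 0.44 × 0.0116058 = 0.00510655
  π_C·p_C = 0.44 × 0.114274 = 0.0502805
Marginal: 0.000466551 + 0.00510655 + 0.0502805 = 0.0558536
P(Class C | 12) ≈ 0.9002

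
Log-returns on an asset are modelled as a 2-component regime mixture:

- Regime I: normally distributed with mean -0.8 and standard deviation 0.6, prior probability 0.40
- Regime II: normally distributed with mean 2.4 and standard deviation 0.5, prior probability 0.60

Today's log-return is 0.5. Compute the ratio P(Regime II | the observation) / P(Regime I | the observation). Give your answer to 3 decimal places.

Since P(k|x) ∝ w_k f_k(x), the posterior odds are w_i f_i(x) / (w_j f_j(x)).
Component likelihoods at x = 0.5:
  p_I = 0.0635877
  p_II = 0.000583894
Odds = (0.60/0.40) × (0.000583894/0.0635877) = 1.5 × 0.0091825 ≈ 0.014

0.014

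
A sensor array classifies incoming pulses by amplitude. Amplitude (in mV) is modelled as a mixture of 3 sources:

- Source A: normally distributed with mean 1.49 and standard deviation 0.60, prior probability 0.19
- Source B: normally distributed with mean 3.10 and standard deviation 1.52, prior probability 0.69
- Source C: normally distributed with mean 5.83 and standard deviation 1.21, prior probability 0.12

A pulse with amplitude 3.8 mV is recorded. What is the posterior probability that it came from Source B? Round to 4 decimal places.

Apply Bayes' rule: the posterior for each component is proportional to its prior times its likelihood at x.
Component likelihoods at x = 3.8 mV:
  L_A = 0.000401878
  L_B = 0.236055
  L_C = 0.0807115
Weight by the priors:
  π_A·L_A = 0.19 × 0.000401878 = 7.63568e-05
  π_B·L_B = 0.69 × 0.236055 = 0.162878
  π_C·L_C = 0.12 × 0.0807115 = 0.00968538
Denominator: 7.63568e-05 + 0.162878 + 0.00968538 = 0.17264
Responsibility of Source B: 0.162878 / 0.17264 ≈ 0.9435

0.9435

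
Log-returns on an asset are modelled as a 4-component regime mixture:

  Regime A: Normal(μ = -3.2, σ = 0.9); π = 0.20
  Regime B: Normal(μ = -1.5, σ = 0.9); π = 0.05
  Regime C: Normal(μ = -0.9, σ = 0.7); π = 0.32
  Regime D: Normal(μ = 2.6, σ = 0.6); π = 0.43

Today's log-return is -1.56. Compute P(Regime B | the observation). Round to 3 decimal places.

By Bayes' theorem, P(k | x) = π_k f_k(x) / Σ_j π_j f_j(x).
Component likelihoods at x = -1.56:
  L_A = 0.0842619
  L_B = 0.442285
  L_C = 0.365403
  L_D = 2.42242e-11
Unnormalised posteriors:
  π_A·L_A = 0.20 × 0.0842619 = 0.0168524
  π_B·L_B = 0.05 × 0.442285 = 0.0221143
  π_C·L_C = 0.32 × 0.365403 = 0.116929
  π_D·L_D = 0.43 × 2.42242e-11 = 1.04164e-11
Sum: 0.0168524 + 0.0221143 + 0.116929 + 1.04164e-11 = 0.155896
So the posterior for Regime B is 0.0221143 / 0.155896 ≈ 0.142.

0.142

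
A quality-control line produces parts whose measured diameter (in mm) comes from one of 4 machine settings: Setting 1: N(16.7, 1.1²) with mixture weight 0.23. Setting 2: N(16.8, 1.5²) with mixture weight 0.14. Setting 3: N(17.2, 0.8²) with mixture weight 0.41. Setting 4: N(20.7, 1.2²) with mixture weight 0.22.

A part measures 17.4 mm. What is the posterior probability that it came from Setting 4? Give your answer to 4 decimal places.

0.0055

Apply Bayes' rule: the posterior for each component is proportional to its prior times its likelihood at x.
Component likelihoods at x = 17.4 mm:
  p_1 = (1/(1.1·√(2π)))·exp(−(17.4−16.7)²/(2·1.1²)) = 0.362675·exp(-0.20248) = 0.296198
  p_2 = (1/(1.5·√(2π)))·exp(−(17.4−16.8)²/(2·1.5²)) = 0.265962·exp(-0.08000) = 0.245513
  p_3 = (1/(0.8·√(2π)))·exp(−(17.4−17.2)²/(2·0.8²)) = 0.498678·exp(-0.03125) = 0.483335
  p_4 = (1/(1.2·√(2π)))·exp(−(17.4−20.7)²/(2·1.2²)) = 0.332452·exp(-3.78125) = 0.00757797
Multiply by the mixture weights:
  π_1·p_1 = 0.23 × 0.296198 = 0.0681255
  π_2·p_2 = 0.14 × 0.245513 = 0.0343719
  π_3·p_3 = 0.41 × 0.483335 = 0.198167
  π_4·p_4 = 0.22 × 0.00757797 = 0.00166715
Denominator: 0.0681255 + 0.0343719 + 0.198167 + 0.00166715 = 0.302332
P(Setting 4 | 17.4 mm) = 0.00166715 / 0.302332 ≈ 0.0055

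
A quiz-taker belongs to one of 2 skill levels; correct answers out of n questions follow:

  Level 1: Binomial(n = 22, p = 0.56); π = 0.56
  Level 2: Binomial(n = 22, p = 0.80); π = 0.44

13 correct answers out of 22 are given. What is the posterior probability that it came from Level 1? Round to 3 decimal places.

0.937

The responsibility of component k is π_k f_k(x) divided by Σ_j π_j f_j(x).
Evaluate each component's likelihood at the observed value:
  f_1 = 0.163773
  f_2 = 0.0140011
Weight by the priors:
  π_1·f_1 = 0.56 × 0.163773 = 0.0917127
  π_2·f_2 = 0.44 × 0.0140011 = 0.0061605
Evidence: 0.0917127 + 0.0061605 = 0.0978732
So the posterior for Level 1 is 0.0917127 / 0.0978732 ≈ 0.937.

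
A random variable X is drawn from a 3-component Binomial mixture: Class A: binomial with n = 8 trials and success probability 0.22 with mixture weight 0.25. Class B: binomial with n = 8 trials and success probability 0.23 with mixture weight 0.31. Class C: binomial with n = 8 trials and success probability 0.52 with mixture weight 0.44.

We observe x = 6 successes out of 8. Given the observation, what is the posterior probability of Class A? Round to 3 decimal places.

P(component k | x) = P(Z=k)·f_k(x) / marginal(x), where marginal(x) = Σ_j P(Z=j)·f_j(x).
Component likelihoods at x = 6 successes out of 8:
  p_A = C(8,6)·0.22^6·0.78^2 = 28·0.00011338·0.6084 = 0.00193145
  p_B = C(8,6)·0.23^6·0.77^2 = 28·0.000148036·0.5929 = 0.00245757
  p_C = C(8,6)·0.52^6·0.48^2 = 28·0.0197706·0.2304 = 0.127544
Multiply by the mixture weights:
  P(Z=A)·p_A = 0.25 × 0.00193145 = 0.000482862
  P(Z=B)·p_B = 0.31 × 0.00245757 = 0.000761848
  P(Z=C)·p_C = 0.44 × 0.127544 = 0.0561194
Marginal: 0.000482862 + 0.000761848 + 0.0561194 = 0.0573641
P(Class A | 6 successes out of 8) = 0.000482862 / 0.0573641 ≈ 0.008

0.008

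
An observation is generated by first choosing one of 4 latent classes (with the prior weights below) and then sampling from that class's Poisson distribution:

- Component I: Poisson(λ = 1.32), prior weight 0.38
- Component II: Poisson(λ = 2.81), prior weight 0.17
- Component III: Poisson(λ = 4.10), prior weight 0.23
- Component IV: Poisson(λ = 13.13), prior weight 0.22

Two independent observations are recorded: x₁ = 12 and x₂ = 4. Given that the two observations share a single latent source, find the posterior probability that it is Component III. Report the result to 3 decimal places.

The responsibility of component k is π_k f_k(x) divided by Σ_j π_j f_j(x).
Since both observations come from the same component, the likelihood for component k is f_k(x₁)·f_k(x₂).
  f_I = [e^(−1.32)·1.32^12/12! = 1.56056e-08] × [0.0337921] = 5.27348e-10
  f_II = [e^(−2.81)·2.81^12/12! = 3.04629e-05] × [0.156404] = 4.76451e-06
  f_III = [e^(−4.10)·4.10^12/12! = 0.00078066] × [0.195127] = 0.000152328
  f_IV = [e^(−13.13)·13.13^12/12! = 0.108781] × [0.00245788] = 0.000267371
Prior × likelihood for each component:
  π_I·f_I = 0.38 × 5.27348e-10 = 2.00392e-10
  π_II·f_II = 0.17 × 4.76451e-06 = 8.09966e-07
  π_III·f_III = 0.23 × 0.000152328 = 3.50354e-05
  π_IV·f_IV = 0.22 × 0.000267371 = 5.88216e-05
Evidence: 2.00392e-10 + 8.09966e-07 + 3.50354e-05 + 5.88216e-05 = 9.46671e-05
P(Component III | data) ≈ 0.370

0.370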